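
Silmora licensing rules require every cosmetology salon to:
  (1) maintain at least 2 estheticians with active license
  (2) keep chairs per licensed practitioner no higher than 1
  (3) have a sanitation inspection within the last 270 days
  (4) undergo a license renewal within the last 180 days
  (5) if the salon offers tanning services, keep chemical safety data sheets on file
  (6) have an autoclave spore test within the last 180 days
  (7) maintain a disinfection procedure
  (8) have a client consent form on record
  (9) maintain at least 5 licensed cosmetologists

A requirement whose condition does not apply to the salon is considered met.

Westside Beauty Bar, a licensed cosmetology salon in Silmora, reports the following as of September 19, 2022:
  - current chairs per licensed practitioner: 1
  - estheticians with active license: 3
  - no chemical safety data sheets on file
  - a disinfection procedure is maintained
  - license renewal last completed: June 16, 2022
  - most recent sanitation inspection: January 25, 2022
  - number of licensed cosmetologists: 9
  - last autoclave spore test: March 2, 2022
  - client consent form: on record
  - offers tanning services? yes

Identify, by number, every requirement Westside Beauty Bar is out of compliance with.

5, 6

1. estheticians with active license 3 ≥ 2 → met
2. chairs per licensed practitioner 1 ≤ 1 → met
3. sanitation inspection 237 days ago vs limit 270 → met
4. license renewal 95 days ago vs limit 180 → met
5. condition 'offers tanning services' holds; chemical safety data sheets absent → not met
6. autoclave spore test 201 days ago vs limit 180 → not met
7. disinfection procedure present → met
8. client consent form present → met
9. licensed cosmetologists 9 ≥ 5 → met
Not met: 5, 6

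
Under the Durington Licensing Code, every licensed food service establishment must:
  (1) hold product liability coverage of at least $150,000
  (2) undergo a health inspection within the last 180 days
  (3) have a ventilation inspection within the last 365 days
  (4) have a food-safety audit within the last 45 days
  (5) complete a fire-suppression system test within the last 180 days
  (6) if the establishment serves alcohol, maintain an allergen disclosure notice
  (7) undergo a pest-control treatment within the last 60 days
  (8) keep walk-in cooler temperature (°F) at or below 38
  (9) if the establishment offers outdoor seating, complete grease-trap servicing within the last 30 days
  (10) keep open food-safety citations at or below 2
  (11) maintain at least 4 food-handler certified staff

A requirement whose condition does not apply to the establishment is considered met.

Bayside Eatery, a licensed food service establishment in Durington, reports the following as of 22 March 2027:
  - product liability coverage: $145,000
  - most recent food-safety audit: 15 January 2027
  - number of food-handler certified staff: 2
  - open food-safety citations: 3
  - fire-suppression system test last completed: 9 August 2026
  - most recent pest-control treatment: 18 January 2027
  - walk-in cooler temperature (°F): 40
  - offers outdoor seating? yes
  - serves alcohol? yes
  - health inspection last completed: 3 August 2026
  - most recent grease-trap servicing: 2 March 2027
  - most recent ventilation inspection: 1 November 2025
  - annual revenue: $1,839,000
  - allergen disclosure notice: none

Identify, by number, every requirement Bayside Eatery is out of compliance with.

1, 2, 3, 4, 5, 6, 7, 8, 10, 11

1. product liability coverage $145,000 < $150,000 → not met
2. health inspection 231 days ago vs limit 180 → not met
3. ventilation inspection 506 days ago vs limit 365 → not met
4. food-safety audit 66 days ago vs limit 45 → not met
5. fire-suppression system test 225 days ago vs limit 180 → not met
6. condition 'serves alcohol' holds; allergen disclosure notice absent → not met
7. pest-control treatment 63 days ago vs limit 60 → not met
8. walk-in cooler temperature (°F) 40 > 38 → not met
9. condition 'offers outdoor seating' holds; grease-trap servicing 20 days ago vs limit 30 → met
10. open food-safety citations 3 > 2 → not met
11. food-handler certified staff 2 < 4 → not met
Not met: 1, 2, 3, 4, 5, 6, 7, 8, 10, 11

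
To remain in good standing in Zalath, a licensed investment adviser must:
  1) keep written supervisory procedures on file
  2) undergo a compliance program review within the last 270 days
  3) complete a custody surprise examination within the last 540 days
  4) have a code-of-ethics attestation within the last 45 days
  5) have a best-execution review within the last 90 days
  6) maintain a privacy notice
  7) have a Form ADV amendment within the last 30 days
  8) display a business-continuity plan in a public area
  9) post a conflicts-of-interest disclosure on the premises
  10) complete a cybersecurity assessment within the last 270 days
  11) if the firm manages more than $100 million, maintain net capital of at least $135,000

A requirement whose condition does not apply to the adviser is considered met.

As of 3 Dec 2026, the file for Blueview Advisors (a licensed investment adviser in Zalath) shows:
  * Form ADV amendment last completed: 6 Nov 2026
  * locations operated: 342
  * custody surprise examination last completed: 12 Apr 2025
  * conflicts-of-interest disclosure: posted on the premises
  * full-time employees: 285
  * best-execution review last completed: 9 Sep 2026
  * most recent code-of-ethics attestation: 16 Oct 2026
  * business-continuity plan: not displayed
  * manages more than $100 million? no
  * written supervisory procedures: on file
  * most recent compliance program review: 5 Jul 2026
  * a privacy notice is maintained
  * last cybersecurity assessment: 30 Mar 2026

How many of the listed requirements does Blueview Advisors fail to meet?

1. written supervisory procedures present → met
2. compliance program review 151 days ago vs limit 270 → met
3. custody surprise examination 600 days ago vs limit 540 → not met
4. code-of-ethics attestation 48 days ago vs limit 45 → not met
5. best-execution review 85 days ago vs limit 90 → met
6. privacy notice present → met
7. Form ADV amendment 27 days ago vs limit 30 → met
8. business-continuity plan absent → not met
9. conflicts-of-interest disclosure present → met
10. cybersecurity assessment 248 days ago vs limit 270 → met
11. condition 'manages more than $100 million' does not hold → requirement n/a → met
Not met: 3 of 11

3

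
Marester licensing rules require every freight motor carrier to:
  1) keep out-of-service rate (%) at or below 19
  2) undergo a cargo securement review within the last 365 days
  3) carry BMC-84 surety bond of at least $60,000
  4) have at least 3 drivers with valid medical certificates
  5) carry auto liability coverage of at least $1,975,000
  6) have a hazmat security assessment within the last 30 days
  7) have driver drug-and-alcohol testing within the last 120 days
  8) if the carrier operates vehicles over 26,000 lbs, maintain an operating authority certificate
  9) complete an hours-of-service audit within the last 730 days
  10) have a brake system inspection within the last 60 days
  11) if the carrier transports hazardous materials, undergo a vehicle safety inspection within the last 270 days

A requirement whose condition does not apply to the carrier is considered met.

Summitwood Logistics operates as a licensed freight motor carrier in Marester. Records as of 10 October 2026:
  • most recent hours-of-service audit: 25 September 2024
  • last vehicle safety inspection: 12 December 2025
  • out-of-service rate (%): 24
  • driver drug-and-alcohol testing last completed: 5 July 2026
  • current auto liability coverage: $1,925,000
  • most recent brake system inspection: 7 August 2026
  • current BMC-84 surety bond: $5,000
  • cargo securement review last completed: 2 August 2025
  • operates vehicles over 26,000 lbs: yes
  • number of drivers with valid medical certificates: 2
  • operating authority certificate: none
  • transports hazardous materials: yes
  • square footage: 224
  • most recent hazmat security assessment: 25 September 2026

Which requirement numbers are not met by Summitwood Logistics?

1. out-of-service rate (%) 24 > 19 → not met
2. cargo securement review 434 days ago vs limit 365 → not met
3. BMC-84 surety bond $5,000 < $60,000 → not met
4. drivers with valid medical certificates 2 < 3 → not met
5. auto liability coverage $1,925,000 < $1,975,000 → not met
6. hazmat security assessment 15 days ago vs limit 30 → met
7. driver drug-and-alcohol testing 97 days ago vs limit 120 → met
8. condition 'operates vehicles over 26,000 lbs' holds; operating authority certificate absent → not met
9. hours-of-service audit 745 days ago vs limit 730 → not met
10. brake system inspection 64 days ago vs limit 60 → not met
11. condition 'transports hazardous materials' holds; vehicle safety inspection 302 days ago vs limit 270 → not met
Not met: 1, 2, 3, 4, 5, 8, 9, 10, 11

1, 2, 3, 4, 5, 8, 9, 10, 11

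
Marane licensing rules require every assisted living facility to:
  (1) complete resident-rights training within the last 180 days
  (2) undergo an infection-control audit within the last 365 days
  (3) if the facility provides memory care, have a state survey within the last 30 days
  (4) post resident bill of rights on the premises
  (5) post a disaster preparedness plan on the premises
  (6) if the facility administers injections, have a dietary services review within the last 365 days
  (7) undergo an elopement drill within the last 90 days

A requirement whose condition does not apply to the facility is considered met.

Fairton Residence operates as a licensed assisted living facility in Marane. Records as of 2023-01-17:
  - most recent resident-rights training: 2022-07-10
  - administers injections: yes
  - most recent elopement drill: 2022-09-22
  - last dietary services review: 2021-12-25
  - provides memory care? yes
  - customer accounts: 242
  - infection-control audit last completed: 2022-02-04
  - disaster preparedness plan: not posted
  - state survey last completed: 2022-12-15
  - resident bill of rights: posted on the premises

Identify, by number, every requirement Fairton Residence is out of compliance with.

1, 3, 5, 6, 7

1. resident-rights training 191 days ago vs limit 180 → not met
2. infection-control audit 347 days ago vs limit 365 → met
3. condition 'provides memory care' holds; state survey 33 days ago vs limit 30 → not met
4. resident bill of rights present → met
5. disaster preparedness plan absent → not met
6. condition 'administers injections' holds; dietary services review 388 days ago vs limit 365 → not met
7. elopement drill 117 days ago vs limit 90 → not met
Not met: 1, 3, 5, 6, 7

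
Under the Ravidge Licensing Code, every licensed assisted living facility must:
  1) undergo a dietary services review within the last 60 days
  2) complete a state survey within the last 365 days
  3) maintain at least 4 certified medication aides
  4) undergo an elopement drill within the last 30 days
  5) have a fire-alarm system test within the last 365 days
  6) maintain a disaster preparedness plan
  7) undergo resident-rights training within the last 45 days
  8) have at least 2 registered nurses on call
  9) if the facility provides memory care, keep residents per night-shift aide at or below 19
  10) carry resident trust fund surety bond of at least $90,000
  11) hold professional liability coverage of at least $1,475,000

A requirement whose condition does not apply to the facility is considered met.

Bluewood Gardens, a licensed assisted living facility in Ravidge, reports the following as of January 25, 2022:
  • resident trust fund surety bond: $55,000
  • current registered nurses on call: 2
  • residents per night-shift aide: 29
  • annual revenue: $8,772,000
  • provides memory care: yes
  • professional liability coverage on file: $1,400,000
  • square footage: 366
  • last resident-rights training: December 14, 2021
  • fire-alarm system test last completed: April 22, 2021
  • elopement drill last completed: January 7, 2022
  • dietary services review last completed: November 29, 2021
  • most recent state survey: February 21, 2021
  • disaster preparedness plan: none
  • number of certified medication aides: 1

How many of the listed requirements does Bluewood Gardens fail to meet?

1. dietary services review 57 days ago vs limit 60 → met
2. state survey 338 days ago vs limit 365 → met
3. certified medication aides 1 < 4 → not met
4. elopement drill 18 days ago vs limit 30 → met
5. fire-alarm system test 278 days ago vs limit 365 → met
6. disaster preparedness plan absent → not met
7. resident-rights training 42 days ago vs limit 45 → met
8. registered nurses on call 2 ≥ 2 → met
9. condition 'provides memory care' holds; residents per night-shift aide 29 > 19 → not met
10. resident trust fund surety bond $55,000 < $90,000 → not met
11. professional liability coverage $1,400,000 < $1,475,000 → not met
Not met: 5 of 11

5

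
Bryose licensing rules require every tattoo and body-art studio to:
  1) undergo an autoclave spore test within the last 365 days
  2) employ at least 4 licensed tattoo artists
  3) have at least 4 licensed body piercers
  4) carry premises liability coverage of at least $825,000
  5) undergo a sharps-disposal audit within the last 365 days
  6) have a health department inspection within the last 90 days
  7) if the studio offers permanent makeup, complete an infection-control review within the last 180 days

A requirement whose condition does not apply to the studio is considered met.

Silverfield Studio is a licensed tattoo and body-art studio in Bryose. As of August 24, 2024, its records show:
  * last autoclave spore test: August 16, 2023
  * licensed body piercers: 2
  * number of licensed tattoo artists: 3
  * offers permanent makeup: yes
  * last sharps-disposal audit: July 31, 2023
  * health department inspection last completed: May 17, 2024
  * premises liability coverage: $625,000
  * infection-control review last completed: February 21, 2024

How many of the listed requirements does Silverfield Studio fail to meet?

7

1. autoclave spore test 374 days ago vs limit 365 → not met
2. licensed tattoo artists 3 < 4 → not met
3. licensed body piercers 2 < 4 → not met
4. premises liability coverage $625,000 < $825,000 → not met
5. sharps-disposal audit 390 days ago vs limit 365 → not met
6. health department inspection 99 days ago vs limit 90 → not met
7. condition 'offers permanent makeup' holds; infection-control review 185 days ago vs limit 180 → not met
Not met: 7 of 7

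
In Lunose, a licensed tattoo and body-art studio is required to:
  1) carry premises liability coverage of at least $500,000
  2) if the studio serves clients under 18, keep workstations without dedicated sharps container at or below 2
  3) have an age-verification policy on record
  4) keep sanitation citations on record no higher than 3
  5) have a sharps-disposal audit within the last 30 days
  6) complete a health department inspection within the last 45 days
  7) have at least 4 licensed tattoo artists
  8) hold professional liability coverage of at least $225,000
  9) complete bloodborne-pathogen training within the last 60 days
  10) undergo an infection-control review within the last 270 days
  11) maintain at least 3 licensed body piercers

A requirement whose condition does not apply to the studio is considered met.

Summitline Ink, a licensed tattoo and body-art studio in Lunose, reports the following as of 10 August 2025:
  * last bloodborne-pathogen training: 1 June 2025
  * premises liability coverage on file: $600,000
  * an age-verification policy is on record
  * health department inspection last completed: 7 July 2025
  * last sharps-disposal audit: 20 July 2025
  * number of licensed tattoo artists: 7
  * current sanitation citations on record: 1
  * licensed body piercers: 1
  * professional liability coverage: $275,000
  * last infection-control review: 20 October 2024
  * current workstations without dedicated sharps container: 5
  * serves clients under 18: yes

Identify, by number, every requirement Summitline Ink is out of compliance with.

1. premises liability coverage $600,000 ≥ $500,000 → met
2. condition 'serves clients under 18' holds; workstations without dedicated sharps container 5 > 2 → not met
3. age-verification policy present → met
4. sanitation citations on record 1 ≤ 3 → met
5. sharps-disposal audit 21 days ago vs limit 30 → met
6. health department inspection 34 days ago vs limit 45 → met
7. licensed tattoo artists 7 ≥ 4 → met
8. professional liability coverage $275,000 ≥ $225,000 → met
9. bloodborne-pathogen training 70 days ago vs limit 60 → not met
10. infection-control review 294 days ago vs limit 270 → not met
11. licensed body piercers 1 < 3 → not met
Not met: 2, 9, 10, 11

2, 9, 10, 11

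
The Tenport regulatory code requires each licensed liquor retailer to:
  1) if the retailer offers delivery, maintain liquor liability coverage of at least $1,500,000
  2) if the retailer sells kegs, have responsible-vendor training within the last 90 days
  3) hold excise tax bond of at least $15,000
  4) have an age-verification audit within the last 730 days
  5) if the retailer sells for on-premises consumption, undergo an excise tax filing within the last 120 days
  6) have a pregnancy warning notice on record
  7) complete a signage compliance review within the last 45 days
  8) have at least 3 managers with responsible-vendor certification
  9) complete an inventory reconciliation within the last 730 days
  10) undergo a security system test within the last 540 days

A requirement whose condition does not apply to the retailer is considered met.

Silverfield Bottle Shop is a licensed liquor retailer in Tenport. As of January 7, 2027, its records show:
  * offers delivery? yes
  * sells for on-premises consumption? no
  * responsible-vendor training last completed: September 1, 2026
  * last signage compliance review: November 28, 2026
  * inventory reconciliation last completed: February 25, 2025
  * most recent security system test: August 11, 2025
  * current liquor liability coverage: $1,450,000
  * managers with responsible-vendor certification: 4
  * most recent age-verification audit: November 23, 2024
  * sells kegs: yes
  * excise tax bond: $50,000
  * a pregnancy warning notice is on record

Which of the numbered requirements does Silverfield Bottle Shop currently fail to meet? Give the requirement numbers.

1, 2, 4

1. condition 'offers delivery' holds; liquor liability coverage $1,450,000 < $1,500,000 → not met
2. condition 'sells kegs' holds; responsible-vendor training 128 days ago vs limit 90 → not met
3. excise tax bond $50,000 ≥ $15,000 → met
4. age-verification audit 775 days ago vs limit 730 → not met
5. condition 'sells for on-premises consumption' does not hold → requirement n/a → met
6. pregnancy warning notice present → met
7. signage compliance review 40 days ago vs limit 45 → met
8. managers with responsible-vendor certification 4 ≥ 3 → met
9. inventory reconciliation 681 days ago vs limit 730 → met
10. security system test 514 days ago vs limit 540 → met
Not met: 1, 2, 4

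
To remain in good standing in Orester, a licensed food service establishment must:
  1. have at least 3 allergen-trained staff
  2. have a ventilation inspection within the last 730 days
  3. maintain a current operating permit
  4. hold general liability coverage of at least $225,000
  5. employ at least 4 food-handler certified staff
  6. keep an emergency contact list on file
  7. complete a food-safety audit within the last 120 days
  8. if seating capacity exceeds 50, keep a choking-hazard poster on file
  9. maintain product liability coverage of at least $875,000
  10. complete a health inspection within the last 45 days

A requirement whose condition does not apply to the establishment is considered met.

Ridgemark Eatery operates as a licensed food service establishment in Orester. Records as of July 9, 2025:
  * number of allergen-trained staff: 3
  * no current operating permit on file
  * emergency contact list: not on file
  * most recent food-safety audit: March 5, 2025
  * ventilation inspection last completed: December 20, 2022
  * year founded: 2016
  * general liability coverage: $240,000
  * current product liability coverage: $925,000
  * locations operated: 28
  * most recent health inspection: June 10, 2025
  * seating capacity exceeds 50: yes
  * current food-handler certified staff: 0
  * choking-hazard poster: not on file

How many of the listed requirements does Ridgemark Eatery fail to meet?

6

1. allergen-trained staff 3 ≥ 3 → met
2. ventilation inspection 932 days ago vs limit 730 → not met
3. current operating permit absent → not met
4. general liability coverage $240,000 ≥ $225,000 → met
5. food-handler certified staff 0 < 4 → not met
6. emergency contact list absent → not met
7. food-safety audit 126 days ago vs limit 120 → not met
8. condition 'seating capacity exceeds 50' holds; choking-hazard poster absent → not met
9. product liability coverage $925,000 ≥ $875,000 → met
10. health inspection 29 days ago vs limit 45 → met
Not met: 6 of 10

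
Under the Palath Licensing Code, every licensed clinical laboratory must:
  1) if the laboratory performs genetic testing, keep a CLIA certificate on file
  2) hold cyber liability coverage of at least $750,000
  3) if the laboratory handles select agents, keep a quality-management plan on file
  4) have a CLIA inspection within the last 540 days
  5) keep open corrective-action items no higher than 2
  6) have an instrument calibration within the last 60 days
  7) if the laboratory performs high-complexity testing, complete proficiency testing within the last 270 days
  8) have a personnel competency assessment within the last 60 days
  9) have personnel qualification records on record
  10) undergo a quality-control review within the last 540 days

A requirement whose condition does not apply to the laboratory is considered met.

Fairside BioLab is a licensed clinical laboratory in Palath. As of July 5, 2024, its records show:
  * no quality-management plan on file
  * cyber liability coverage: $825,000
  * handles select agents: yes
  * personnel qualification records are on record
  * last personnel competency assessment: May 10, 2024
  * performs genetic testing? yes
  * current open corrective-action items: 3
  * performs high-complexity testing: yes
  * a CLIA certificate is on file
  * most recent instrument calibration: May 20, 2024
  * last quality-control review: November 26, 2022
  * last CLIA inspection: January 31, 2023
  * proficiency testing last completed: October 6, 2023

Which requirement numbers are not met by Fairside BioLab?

1. condition 'performs genetic testing' holds; CLIA certificate present → met
2. cyber liability coverage $825,000 ≥ $750,000 → met
3. condition 'handles select agents' holds; quality-management plan absent → not met
4. CLIA inspection 521 days ago vs limit 540 → met
5. open corrective-action items 3 > 2 → not met
6. instrument calibration 46 days ago vs limit 60 → met
7. condition 'performs high-complexity testing' holds; proficiency testing 273 days ago vs limit 270 → not met
8. personnel competency assessment 56 days ago vs limit 60 → met
9. personnel qualification records present → met
10. quality-control review 587 days ago vs limit 540 → not met
Not met: 3, 5, 7, 10

3, 5, 7, 10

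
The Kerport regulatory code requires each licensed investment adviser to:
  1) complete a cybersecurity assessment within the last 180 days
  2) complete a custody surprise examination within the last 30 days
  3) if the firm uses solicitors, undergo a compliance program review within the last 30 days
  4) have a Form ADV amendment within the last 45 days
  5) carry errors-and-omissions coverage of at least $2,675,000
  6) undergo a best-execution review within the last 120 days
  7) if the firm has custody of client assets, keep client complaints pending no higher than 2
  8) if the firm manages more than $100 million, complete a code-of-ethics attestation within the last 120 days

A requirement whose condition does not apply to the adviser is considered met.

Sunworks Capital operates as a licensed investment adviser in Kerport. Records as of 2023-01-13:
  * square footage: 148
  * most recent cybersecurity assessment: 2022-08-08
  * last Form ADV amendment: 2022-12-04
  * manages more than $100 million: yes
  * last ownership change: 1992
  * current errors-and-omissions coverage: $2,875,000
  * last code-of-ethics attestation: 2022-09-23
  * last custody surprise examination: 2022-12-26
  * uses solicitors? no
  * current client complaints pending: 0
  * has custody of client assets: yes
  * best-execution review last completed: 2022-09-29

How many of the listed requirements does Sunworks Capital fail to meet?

1. cybersecurity assessment 158 days ago vs limit 180 → met
2. custody surprise examination 18 days ago vs limit 30 → met
3. condition 'uses solicitors' does not hold → requirement n/a → met
4. Form ADV amendment 40 days ago vs limit 45 → met
5. errors-and-omissions coverage $2,875,000 ≥ $2,675,000 → met
6. best-execution review 106 days ago vs limit 120 → met
7. condition 'has custody of client assets' holds; client complaints pending 0 ≤ 2 → met
8. condition 'manages more than $100 million' holds; code-of-ethics attestation 112 days ago vs limit 120 → met
Not met: 0 of 8

0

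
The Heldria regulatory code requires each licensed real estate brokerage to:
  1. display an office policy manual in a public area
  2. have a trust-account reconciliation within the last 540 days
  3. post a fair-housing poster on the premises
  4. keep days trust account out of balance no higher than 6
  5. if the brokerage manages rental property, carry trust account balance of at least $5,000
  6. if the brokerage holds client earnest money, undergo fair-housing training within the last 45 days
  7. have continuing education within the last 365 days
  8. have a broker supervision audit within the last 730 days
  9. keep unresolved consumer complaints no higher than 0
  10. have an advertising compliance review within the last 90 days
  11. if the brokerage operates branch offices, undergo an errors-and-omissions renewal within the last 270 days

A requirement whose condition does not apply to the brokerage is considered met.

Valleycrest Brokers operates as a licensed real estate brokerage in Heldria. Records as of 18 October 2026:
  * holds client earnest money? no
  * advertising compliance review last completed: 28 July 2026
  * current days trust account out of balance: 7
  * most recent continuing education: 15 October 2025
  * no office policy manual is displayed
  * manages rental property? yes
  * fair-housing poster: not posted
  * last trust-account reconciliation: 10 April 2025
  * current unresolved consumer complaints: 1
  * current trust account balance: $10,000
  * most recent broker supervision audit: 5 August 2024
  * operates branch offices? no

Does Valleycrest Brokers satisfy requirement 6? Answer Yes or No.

6. condition 'holds client earnest money' does not hold → requirement n/a → met

Yes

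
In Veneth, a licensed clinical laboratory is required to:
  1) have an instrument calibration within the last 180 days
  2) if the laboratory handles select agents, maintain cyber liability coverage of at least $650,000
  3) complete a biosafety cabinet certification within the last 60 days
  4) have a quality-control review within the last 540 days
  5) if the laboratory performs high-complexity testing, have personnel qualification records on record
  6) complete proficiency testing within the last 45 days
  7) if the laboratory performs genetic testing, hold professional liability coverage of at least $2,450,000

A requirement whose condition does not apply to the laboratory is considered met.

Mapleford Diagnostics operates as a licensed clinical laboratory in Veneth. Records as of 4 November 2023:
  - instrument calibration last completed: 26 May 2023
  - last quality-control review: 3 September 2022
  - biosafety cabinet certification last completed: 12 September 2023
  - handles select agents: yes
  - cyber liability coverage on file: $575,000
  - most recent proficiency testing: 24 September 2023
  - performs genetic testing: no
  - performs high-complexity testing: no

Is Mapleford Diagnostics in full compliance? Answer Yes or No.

No

1. instrument calibration 162 days ago vs limit 180 → met
2. condition 'handles select agents' holds; cyber liability coverage $575,000 < $650,000 → not met
3. biosafety cabinet certification 53 days ago vs limit 60 → met
4. quality-control review 427 days ago vs limit 540 → met
5. condition 'performs high-complexity testing' does not hold → requirement n/a → met
6. proficiency testing 41 days ago vs limit 45 → met
7. condition 'performs genetic testing' does not hold → requirement n/a → met
Not met: 2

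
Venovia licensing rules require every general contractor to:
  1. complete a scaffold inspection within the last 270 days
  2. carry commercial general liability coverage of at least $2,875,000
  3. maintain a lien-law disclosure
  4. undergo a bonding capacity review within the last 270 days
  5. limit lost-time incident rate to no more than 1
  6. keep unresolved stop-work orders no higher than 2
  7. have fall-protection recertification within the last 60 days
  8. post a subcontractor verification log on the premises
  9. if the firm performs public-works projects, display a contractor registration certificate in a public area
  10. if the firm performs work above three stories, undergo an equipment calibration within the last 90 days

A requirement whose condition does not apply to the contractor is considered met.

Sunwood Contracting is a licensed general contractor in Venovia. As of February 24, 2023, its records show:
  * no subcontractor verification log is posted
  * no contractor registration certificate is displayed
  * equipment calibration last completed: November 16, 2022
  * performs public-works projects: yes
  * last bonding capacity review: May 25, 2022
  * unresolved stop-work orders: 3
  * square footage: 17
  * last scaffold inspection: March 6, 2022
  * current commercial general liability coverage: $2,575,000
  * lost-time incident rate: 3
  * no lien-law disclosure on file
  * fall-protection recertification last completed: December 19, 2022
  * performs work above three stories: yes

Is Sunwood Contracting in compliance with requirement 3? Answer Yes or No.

No

3. lien-law disclosure absent → not met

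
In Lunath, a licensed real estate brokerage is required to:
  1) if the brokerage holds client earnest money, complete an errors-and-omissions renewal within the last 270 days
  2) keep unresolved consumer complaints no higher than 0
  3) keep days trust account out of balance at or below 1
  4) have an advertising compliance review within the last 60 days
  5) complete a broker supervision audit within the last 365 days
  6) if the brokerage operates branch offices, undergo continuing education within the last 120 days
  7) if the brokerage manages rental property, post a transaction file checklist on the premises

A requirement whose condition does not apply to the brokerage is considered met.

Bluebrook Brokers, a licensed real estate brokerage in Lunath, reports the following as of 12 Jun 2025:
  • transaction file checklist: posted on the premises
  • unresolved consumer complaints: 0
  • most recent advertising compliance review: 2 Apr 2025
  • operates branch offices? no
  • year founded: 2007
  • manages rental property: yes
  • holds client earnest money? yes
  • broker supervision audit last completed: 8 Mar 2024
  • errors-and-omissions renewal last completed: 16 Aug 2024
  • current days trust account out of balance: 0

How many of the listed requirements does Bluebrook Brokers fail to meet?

1. condition 'holds client earnest money' holds; errors-and-omissions renewal 300 days ago vs limit 270 → not met
2. unresolved consumer complaints 0 ≤ 0 → met
3. days trust account out of balance 0 ≤ 1 → met
4. advertising compliance review 71 days ago vs limit 60 → not met
5. broker supervision audit 461 days ago vs limit 365 → not met
6. condition 'operates branch offices' does not hold → requirement n/a → met
7. condition 'manages rental property' holds; transaction file checklist present → met
Not met: 3 of 7

3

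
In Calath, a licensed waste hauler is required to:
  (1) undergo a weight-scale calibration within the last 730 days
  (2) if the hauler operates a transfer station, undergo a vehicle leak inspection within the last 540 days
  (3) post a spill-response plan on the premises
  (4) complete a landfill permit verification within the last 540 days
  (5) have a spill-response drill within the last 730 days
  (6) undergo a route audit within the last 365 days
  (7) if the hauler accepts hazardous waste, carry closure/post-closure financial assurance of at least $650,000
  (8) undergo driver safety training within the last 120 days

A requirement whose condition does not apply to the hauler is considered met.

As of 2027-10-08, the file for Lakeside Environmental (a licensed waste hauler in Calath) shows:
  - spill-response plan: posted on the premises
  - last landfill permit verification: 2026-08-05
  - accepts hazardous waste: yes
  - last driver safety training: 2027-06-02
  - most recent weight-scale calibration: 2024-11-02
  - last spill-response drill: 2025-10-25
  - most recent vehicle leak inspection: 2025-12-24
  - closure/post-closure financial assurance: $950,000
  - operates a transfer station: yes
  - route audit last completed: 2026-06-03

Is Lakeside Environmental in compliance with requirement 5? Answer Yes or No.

Yes

5. spill-response drill 713 days ago vs limit 730 → met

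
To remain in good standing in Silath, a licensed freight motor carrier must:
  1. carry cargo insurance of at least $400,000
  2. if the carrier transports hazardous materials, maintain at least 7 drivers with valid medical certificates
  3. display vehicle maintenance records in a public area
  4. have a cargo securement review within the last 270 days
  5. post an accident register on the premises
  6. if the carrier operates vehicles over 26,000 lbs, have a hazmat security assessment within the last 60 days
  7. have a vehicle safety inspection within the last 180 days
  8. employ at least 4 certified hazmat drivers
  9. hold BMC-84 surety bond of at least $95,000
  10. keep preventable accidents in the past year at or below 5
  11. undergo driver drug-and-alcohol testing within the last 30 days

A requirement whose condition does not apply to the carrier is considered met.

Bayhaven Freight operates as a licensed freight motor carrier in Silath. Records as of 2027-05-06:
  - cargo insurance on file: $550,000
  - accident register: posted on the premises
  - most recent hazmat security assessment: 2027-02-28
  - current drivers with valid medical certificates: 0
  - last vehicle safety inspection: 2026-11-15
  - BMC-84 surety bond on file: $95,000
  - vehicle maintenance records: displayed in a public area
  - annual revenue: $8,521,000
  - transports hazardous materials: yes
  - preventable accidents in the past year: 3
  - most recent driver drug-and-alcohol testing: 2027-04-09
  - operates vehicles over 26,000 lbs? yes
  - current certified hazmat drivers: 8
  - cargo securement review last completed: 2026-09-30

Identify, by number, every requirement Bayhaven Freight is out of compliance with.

1. cargo insurance $550,000 ≥ $400,000 → met
2. condition 'transports hazardous materials' holds; drivers with valid medical certificates 0 < 7 → not met
3. vehicle maintenance records present → met
4. cargo securement review 218 days ago vs limit 270 → met
5. accident register present → met
6. condition 'operates vehicles over 26,000 lbs' holds; hazmat security assessment 67 days ago vs limit 60 → not met
7. vehicle safety inspection 172 days ago vs limit 180 → met
8. certified hazmat drivers 8 ≥ 4 → met
9. BMC-84 surety bond $95,000 ≥ $95,000 → met
10. preventable accidents in the past year 3 ≤ 5 → met
11. driver drug-and-alcohol testing 27 days ago vs limit 30 → met
Not met: 2, 6

2, 6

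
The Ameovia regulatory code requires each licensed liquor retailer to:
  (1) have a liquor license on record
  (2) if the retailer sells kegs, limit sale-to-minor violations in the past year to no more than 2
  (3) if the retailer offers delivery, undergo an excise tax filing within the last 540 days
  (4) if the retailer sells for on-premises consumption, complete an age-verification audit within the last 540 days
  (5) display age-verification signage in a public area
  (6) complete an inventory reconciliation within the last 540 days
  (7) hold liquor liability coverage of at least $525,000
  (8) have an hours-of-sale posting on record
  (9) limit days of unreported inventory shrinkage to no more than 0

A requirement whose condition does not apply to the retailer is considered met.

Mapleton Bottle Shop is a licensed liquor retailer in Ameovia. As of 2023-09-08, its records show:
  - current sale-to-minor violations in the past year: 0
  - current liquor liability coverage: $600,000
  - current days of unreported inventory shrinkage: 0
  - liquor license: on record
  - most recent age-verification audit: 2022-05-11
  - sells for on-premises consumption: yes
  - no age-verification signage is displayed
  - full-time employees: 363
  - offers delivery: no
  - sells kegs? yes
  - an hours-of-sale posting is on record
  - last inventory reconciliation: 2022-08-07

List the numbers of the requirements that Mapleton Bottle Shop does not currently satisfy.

1. liquor license present → met
2. condition 'sells kegs' holds; sale-to-minor violations in the past year 0 ≤ 2 → met
3. condition 'offers delivery' does not hold → requirement n/a → met
4. condition 'sells for on-premises consumption' holds; age-verification audit 485 days ago vs limit 540 → met
5. age-verification signage absent → not met
6. inventory reconciliation 397 days ago vs limit 540 → met
7. liquor liability coverage $600,000 ≥ $525,000 → met
8. hours-of-sale posting present → met
9. days of unreported inventory shrinkage 0 ≤ 0 → met
Not met: 5

5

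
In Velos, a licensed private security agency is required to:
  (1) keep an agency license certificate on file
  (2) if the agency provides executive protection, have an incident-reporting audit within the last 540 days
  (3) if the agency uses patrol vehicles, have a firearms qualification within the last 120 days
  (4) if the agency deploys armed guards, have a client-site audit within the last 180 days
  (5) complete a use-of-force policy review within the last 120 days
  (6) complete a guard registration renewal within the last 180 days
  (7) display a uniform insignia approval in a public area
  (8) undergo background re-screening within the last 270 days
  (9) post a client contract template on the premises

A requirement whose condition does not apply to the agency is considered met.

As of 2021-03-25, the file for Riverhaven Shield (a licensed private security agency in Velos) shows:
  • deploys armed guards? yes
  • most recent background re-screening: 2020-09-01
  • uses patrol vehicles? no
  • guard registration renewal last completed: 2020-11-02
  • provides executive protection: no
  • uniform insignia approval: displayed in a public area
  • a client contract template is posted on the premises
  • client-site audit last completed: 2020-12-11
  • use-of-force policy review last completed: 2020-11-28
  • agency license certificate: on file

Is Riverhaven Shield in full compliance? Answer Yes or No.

1. agency license certificate present → met
2. condition 'provides executive protection' does not hold → requirement n/a → met
3. condition 'uses patrol vehicles' does not hold → requirement n/a → met
4. condition 'deploys armed guards' holds; client-site audit 104 days ago vs limit 180 → met
5. use-of-force policy review 117 days ago vs limit 120 → met
6. guard registration renewal 143 days ago vs limit 180 → met
7. uniform insignia approval present → met
8. background re-screening 205 days ago vs limit 270 → met
9. client contract template present → met
All met.

Yes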